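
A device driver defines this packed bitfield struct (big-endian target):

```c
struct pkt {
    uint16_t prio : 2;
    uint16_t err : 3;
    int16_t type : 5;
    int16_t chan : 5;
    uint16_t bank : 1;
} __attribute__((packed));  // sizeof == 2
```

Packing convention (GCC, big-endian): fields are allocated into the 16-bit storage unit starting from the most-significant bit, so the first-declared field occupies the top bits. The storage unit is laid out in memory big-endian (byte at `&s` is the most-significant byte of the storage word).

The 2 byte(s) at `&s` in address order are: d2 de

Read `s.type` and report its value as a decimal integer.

11

[0]=0xd2 [1]=0xde (big-endian) → word 0xd2de
prio [14+:2] = (word>>14) & 0x3 = 3
err [11+:3] = (word>>11) & 0x7 = 2
type [6+:5] = (word>>6) & 0x1f = 11  ←
chan [1+:5] = (word>>1) & 0x1f = 15
bank [0+:1] = (word>>0) & 0x1 = 0
type signed 5b, MSB=0: value = 11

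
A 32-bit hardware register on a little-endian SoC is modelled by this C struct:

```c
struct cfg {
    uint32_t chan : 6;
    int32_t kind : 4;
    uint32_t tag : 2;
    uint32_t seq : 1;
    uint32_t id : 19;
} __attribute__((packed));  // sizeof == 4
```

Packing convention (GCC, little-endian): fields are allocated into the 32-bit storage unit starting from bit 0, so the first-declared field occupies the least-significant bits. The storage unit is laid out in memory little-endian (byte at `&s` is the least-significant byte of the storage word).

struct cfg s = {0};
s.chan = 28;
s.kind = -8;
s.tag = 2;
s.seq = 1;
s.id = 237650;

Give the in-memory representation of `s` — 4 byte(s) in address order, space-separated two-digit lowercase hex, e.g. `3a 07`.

[0+:6] chan=28 & 0x3f = 0x1c; word=0x0000001c
[6+:4] kind=-8 & 0xf = 0x8; word=0x0000021c
[10+:2] tag=2 & 0x3 = 0x2; word=0x00000a1c
[12+:1] seq=1 & 0x1 = 0x1; word=0x00001a1c
[13+:19] id=237650 & 0x7ffff = 0x3a052; word=0x740a5a1c
word = 0x740a5a1c → little-endian bytes:
  [0]=0x1c  [1]=0x5a  [2]=0x0a  [3]=0x74

1c 5a 0a 74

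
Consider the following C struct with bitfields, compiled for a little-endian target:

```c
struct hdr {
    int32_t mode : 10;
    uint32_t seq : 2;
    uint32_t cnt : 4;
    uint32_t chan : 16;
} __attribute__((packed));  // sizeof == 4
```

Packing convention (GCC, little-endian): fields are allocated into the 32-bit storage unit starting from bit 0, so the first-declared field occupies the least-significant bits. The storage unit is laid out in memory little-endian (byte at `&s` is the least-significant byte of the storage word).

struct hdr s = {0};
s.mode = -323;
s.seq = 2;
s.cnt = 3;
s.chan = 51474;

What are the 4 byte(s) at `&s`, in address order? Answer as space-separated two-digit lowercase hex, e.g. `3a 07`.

mode (10b) val=-323 bits=0x2bd at bit 0: 0x000002bd
seq (2b) val=2 bits=0x2 at bit 10: 0x00000abd
cnt (4b) val=3 bits=0x3 at bit 12: 0x00003abd
chan (16b) val=51474 bits=0xc912 at bit 16: 0xc9123abd
word = 0xc9123abd → little-endian bytes:
  [0]=0xbd  [1]=0x3a  [2]=0x12  [3]=0xc9

bd 3a 12 c9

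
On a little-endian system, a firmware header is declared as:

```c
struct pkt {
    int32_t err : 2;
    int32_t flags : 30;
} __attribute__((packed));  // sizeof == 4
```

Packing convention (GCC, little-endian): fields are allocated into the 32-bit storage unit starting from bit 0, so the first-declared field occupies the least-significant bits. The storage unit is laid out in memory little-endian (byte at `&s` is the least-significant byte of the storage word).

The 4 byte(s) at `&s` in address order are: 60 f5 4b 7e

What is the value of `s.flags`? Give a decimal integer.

529726808

[0]=0x60 [1]=0xf5 [2]=0x4b [3]=0x7e (little-endian) → word 0x7e4bf560
err:2 @ bit 0 → (0x7e4bf560>>0)&0x3 = 0x0
flags:30 @ bit 2 → (0x7e4bf560>>2)&0x3fffffff = 0x1f92fd58  ←
flags signed 30b, MSB=0: value = 529726808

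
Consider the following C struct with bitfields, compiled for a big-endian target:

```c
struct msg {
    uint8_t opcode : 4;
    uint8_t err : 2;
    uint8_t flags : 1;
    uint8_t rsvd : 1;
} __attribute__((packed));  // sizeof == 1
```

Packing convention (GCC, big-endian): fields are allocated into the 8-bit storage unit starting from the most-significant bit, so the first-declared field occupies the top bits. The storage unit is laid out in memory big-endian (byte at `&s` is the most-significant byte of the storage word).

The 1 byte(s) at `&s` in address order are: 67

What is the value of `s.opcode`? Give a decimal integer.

6

[0]=0x67 (big-endian) → word 0x67
opcode [4+:4] = (word>>4) & 0xf = 6  ←
err [2+:2] = (word>>2) & 0x3 = 1
flags [1+:1] = (word>>1) & 0x1 = 1
rsvd [0+:1] = (word>>0) & 0x1 = 1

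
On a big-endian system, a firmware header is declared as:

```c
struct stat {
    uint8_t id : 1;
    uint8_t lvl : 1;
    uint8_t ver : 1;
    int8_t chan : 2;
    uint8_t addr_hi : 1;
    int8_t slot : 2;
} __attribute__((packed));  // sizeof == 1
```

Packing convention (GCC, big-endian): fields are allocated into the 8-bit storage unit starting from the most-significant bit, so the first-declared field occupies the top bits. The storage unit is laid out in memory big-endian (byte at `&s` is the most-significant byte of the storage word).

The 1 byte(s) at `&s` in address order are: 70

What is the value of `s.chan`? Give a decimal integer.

-2

[0]=0x70 (big-endian) → word 0x70
id [7+:1] = (word>>7) & 0x1 = 0
lvl [6+:1] = (word>>6) & 0x1 = 1
ver [5+:1] = (word>>5) & 0x1 = 1
chan [3+:2] = (word>>3) & 0x3 = 2  ←
addr_hi [2+:1] = (word>>2) & 0x1 = 0
slot [0+:2] = (word>>0) & 0x3 = 0
chan signed 2b, MSB=1: 2 - 4 = -2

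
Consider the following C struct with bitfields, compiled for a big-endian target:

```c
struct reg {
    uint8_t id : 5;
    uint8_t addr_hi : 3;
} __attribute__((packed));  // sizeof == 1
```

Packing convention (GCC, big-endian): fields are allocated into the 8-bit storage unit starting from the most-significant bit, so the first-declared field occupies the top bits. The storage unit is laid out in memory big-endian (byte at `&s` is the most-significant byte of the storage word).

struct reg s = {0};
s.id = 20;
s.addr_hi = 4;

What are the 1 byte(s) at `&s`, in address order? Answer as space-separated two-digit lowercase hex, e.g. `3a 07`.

a4

id (5b) val=20 bits=0x14 at bit 3: 0xa0
addr_hi (3b) val=4 bits=0x4 at bit 0: 0xa4
word = 0xa4 → big-endian bytes:
  [0]=0xa4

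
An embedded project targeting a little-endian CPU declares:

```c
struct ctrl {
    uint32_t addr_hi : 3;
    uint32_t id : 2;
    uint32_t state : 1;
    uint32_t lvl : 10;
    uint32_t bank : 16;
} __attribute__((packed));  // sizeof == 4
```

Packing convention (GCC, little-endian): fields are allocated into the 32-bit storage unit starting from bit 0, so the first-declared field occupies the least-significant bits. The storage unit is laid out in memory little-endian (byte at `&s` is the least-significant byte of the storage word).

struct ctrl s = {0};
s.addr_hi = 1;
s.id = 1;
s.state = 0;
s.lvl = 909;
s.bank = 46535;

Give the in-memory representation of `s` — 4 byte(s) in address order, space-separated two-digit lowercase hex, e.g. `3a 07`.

[0+:3] addr_hi=1 & 0x7 = 0x1; word=0x00000001
[3+:2] id=1 & 0x3 = 0x1; word=0x00000009
[5+:1] state=0 & 0x1 = 0x0; word=0x00000009
[6+:10] lvl=909 & 0x3ff = 0x38d; word=0x0000e349
[16+:16] bank=46535 & 0xffff = 0xb5c7; word=0xb5c7e349
word = 0xb5c7e349 → little-endian bytes:
  [0]=0x49  [1]=0xe3  [2]=0xc7  [3]=0xb5

49 e3 c7 b5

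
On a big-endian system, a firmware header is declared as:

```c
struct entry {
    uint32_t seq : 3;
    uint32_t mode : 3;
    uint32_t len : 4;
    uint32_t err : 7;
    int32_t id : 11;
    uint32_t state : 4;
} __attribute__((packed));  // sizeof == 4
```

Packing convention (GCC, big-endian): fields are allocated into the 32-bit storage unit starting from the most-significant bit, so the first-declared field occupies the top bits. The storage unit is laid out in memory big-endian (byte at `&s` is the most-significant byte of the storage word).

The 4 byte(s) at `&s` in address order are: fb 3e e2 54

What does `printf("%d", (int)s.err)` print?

125

[0]=0xfb [1]=0x3e [2]=0xe2 [3]=0x54 (big-endian) → word 0xfb3ee254
seq:3 @ bit 29 → (0xfb3ee254>>29)&0x7 = 0x7
mode:3 @ bit 26 → (0xfb3ee254>>26)&0x7 = 0x6
len:4 @ bit 22 → (0xfb3ee254>>22)&0xf = 0xc
err:7 @ bit 15 → (0xfb3ee254>>15)&0x7f = 0x7d  ←
id:11 @ bit 4 → (0xfb3ee254>>4)&0x7ff = 0x625
state:4 @ bit 0 → (0xfb3ee254>>0)&0xf = 0x4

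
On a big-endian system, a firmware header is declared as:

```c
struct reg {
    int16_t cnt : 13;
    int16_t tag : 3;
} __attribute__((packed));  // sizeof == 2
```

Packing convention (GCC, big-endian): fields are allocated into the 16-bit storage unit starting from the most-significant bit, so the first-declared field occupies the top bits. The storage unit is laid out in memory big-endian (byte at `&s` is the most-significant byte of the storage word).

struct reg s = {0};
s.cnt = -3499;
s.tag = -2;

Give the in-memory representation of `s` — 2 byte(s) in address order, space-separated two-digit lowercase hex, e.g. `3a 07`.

92 ae

cnt (13b) val=-3499 bits=0x1255 at bit 3: 0x92a8
tag (3b) val=-2 bits=0x6 at bit 0: 0x92ae
word = 0x92ae → big-endian bytes:
  [0]=0x92  [1]=0xae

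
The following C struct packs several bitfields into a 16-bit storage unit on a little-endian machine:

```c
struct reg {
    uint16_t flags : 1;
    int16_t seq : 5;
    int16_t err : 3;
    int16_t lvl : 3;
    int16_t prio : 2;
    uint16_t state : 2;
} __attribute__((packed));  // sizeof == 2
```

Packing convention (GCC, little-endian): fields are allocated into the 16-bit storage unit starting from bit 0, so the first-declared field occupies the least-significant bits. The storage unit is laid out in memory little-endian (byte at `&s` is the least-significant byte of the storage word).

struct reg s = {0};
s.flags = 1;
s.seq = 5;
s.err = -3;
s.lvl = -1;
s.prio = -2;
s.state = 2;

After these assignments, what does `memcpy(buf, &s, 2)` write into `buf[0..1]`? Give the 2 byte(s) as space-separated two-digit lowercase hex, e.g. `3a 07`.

4b af

flags:1 = 1 → 0x1 << 0 → word 0x0001
seq:5 = 5 → 0x5 << 1 → word 0x000b
err:3 = -3 → 0x5 << 6 → word 0x014b
lvl:3 = -1 → 0x7 << 9 → word 0x0f4b
prio:2 = -2 → 0x2 << 12 → word 0x2f4b
state:2 = 2 → 0x2 << 14 → word 0xaf4b
word = 0xaf4b → little-endian bytes:
  [0]=0x4b  [1]=0xaf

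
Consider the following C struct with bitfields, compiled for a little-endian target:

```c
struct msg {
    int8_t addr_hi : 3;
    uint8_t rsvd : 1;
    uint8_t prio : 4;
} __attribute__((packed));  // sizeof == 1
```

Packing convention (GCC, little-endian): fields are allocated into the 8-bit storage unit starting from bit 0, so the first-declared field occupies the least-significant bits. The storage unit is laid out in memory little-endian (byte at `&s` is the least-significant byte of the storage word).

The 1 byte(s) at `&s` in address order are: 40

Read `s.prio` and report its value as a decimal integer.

4

[0]=0x40 (little-endian) → word 0x40
addr_hi [0+:3] = (word>>0) & 0x7 = 0
rsvd [3+:1] = (word>>3) & 0x1 = 0
prio [4+:4] = (word>>4) & 0xf = 4  ←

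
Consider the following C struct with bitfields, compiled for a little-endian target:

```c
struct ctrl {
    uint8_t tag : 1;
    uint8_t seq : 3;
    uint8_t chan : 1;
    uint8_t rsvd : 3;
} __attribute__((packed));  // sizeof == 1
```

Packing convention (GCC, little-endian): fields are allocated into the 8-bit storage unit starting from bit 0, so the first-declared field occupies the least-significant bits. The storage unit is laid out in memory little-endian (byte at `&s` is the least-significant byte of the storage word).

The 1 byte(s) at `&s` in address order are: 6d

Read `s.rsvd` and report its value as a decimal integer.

3

[0]=0x6d (little-endian) → word 0x6d
tag:1 @ bit 0 → (0x6d>>0)&0x1 = 0x1
seq:3 @ bit 1 → (0x6d>>1)&0x7 = 0x6
chan:1 @ bit 4 → (0x6d>>4)&0x1 = 0x0
rsvd:3 @ bit 5 → (0x6d>>5)&0x7 = 0x3  ←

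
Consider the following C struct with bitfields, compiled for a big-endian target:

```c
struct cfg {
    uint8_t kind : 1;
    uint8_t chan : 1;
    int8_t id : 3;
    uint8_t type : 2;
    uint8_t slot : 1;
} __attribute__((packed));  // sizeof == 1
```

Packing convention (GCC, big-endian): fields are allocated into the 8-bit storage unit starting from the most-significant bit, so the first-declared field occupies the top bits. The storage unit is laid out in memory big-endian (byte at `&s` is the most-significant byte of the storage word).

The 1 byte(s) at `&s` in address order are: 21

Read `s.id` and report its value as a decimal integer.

-4

[0]=0x21 (big-endian) → word 0x21
kind:1 @ bit 7 → (0x21>>7)&0x1 = 0x0
chan:1 @ bit 6 → (0x21>>6)&0x1 = 0x0
id:3 @ bit 3 → (0x21>>3)&0x7 = 0x4  ←
type:2 @ bit 1 → (0x21>>1)&0x3 = 0x0
slot:1 @ bit 0 → (0x21>>0)&0x1 = 0x1
id signed 3b, MSB=1: 4 - 8 = -4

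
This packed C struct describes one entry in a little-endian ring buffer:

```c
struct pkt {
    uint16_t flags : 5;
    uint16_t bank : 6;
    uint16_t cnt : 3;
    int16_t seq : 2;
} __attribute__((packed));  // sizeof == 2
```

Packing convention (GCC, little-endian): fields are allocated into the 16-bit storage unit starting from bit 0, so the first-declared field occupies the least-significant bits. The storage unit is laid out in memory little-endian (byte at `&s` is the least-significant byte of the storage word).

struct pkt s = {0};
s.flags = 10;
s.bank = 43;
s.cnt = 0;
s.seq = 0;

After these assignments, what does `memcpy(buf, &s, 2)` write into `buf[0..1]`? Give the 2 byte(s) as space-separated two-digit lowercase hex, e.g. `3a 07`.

6a 05

flags (5b) val=10 bits=0xa at bit 0: 0x000a
bank (6b) val=43 bits=0x2b at bit 5: 0x056a
cnt (3b) val=0 bits=0x0 at bit 11: 0x056a
seq (2b) val=0 bits=0x0 at bit 14: 0x056a
word = 0x056a → little-endian bytes:
  [0]=0x6a  [1]=0x05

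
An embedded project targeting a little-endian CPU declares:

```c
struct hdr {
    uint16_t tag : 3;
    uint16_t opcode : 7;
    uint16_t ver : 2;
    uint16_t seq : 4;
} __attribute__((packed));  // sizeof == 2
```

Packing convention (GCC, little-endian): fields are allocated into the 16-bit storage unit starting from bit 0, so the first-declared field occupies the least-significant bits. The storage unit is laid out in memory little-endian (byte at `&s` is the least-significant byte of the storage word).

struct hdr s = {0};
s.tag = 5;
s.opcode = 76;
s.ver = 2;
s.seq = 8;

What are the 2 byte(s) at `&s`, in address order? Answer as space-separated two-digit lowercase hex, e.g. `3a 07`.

tag:3 = 5 → 0x5 << 0 → word 0x0005
opcode:7 = 76 → 0x4c << 3 → word 0x0265
ver:2 = 2 → 0x2 << 10 → word 0x0a65
seq:4 = 8 → 0x8 << 12 → word 0x8a65
word = 0x8a65 → little-endian bytes:
  [0]=0x65  [1]=0x8a

65 8a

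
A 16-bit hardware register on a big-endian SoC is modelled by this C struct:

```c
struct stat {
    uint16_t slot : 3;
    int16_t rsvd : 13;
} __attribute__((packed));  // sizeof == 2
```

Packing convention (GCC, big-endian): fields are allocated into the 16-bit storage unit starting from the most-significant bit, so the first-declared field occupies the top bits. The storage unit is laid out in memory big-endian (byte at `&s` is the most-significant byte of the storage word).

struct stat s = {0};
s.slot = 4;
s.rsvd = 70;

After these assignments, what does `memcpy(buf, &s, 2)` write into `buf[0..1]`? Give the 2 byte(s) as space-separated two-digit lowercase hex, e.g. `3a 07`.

80 46

slot:3 = 4 → 0x4 << 13 → word 0x8000
rsvd:13 = 70 → 0x46 << 0 → word 0x8046
word = 0x8046 → big-endian bytes:
  [0]=0x80  [1]=0x46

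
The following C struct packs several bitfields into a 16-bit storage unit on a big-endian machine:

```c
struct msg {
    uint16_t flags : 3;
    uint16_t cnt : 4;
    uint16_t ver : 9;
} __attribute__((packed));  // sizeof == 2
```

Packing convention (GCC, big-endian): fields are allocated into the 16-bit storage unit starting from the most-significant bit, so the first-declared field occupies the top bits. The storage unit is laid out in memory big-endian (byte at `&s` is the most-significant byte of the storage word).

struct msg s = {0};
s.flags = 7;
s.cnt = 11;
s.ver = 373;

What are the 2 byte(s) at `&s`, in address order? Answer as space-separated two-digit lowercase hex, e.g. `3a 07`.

f7 75

flags:3 = 7 → 0x7 << 13 → word 0xe000
cnt:4 = 11 → 0xb << 9 → word 0xf600
ver:9 = 373 → 0x175 << 0 → word 0xf775
word = 0xf775 → big-endian bytes:
  [0]=0xf7  [1]=0x75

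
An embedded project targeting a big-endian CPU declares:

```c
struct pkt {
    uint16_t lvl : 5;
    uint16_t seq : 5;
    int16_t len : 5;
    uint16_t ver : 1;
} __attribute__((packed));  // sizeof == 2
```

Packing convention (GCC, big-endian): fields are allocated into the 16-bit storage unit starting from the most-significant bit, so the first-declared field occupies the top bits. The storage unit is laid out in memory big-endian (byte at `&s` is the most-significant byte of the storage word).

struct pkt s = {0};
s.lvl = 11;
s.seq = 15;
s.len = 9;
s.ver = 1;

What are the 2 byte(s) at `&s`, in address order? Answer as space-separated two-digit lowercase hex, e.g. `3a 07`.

5b d3

lvl:5 = 11 → 0xb << 11 → word 0x5800
seq:5 = 15 → 0xf << 6 → word 0x5bc0
len:5 = 9 → 0x9 << 1 → word 0x5bd2
ver:1 = 1 → 0x1 << 0 → word 0x5bd3
word = 0x5bd3 → big-endian bytes:
  [0]=0x5b  [1]=0xd3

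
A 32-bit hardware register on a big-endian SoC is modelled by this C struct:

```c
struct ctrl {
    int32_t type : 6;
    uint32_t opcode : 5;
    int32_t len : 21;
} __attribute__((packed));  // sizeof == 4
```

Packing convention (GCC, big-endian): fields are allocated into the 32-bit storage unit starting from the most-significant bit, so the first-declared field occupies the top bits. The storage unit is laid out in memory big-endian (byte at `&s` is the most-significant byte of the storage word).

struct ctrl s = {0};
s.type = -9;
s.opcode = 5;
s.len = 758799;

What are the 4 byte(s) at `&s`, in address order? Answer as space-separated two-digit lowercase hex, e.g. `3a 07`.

dc ab 94 0f

[26+:6] type=-9 & 0x3f = 0x37; word=0xdc000000
[21+:5] opcode=5 & 0x1f = 0x5; word=0xdca00000
[0+:21] len=758799 & 0x1fffff = 0xb940f; word=0xdcab940f
word = 0xdcab940f → big-endian bytes:
  [0]=0xdc  [1]=0xab  [2]=0x94  [3]=0x0f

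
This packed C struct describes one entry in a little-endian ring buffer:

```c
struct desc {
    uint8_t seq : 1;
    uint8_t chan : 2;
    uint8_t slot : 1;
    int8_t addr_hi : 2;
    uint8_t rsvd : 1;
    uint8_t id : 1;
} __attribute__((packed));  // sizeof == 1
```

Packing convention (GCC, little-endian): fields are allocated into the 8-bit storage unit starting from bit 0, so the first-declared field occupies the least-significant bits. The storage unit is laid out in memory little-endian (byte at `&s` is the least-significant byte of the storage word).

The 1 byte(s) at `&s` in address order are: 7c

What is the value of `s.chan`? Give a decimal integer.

[0]=0x7c (little-endian) → word 0x7c
seq:1 @ bit 0 → (0x7c>>0)&0x1 = 0x0
chan:2 @ bit 1 → (0x7c>>1)&0x3 = 0x2  ←
slot:1 @ bit 3 → (0x7c>>3)&0x1 = 0x1
addr_hi:2 @ bit 4 → (0x7c>>4)&0x3 = 0x3
rsvd:1 @ bit 6 → (0x7c>>6)&0x1 = 0x1
id:1 @ bit 7 → (0x7c>>7)&0x1 = 0x0

2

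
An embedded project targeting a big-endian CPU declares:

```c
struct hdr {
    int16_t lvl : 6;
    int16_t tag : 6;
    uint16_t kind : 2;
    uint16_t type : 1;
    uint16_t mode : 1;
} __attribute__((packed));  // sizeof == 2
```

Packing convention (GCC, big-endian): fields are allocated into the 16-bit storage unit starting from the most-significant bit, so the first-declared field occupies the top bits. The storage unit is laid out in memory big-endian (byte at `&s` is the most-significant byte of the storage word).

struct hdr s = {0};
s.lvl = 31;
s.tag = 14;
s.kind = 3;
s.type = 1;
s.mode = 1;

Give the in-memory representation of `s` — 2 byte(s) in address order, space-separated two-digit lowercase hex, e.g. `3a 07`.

7c ef

lvl:6 = 31 → 0x1f << 10 → word 0x7c00
tag:6 = 14 → 0xe << 4 → word 0x7ce0
kind:2 = 3 → 0x3 << 2 → word 0x7cec
type:1 = 1 → 0x1 << 1 → word 0x7cee
mode:1 = 1 → 0x1 << 0 → word 0x7cef
word = 0x7cef → big-endian bytes:
  [0]=0x7c  [1]=0xef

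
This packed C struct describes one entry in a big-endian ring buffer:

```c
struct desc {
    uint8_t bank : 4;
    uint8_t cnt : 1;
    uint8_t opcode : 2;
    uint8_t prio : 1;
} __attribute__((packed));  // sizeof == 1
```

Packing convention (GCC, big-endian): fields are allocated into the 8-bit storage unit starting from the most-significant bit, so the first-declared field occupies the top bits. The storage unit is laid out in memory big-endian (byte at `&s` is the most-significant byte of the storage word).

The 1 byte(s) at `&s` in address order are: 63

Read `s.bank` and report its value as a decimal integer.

6

[0]=0x63 (big-endian) → word 0x63
bank:4 @ bit 4 → (0x63>>4)&0xf = 0x6  ←
cnt:1 @ bit 3 → (0x63>>3)&0x1 = 0x0
opcode:2 @ bit 1 → (0x63>>1)&0x3 = 0x1
prio:1 @ bit 0 → (0x63>>0)&0x1 = 0x1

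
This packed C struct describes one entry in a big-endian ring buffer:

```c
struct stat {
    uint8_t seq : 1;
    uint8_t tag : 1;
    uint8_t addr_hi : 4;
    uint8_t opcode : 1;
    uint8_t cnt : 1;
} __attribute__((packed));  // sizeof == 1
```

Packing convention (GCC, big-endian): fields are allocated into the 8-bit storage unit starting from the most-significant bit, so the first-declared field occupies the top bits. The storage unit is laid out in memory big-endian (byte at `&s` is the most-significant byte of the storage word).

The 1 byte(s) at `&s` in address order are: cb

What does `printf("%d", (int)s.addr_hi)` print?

[0]=0xcb (big-endian) → word 0xcb
seq [7+:1] = (word>>7) & 0x1 = 1
tag [6+:1] = (word>>6) & 0x1 = 1
addr_hi [2+:4] = (word>>2) & 0xf = 2  ←
opcode [1+:1] = (word>>1) & 0x1 = 1
cnt [0+:1] = (word>>0) & 0x1 = 1

2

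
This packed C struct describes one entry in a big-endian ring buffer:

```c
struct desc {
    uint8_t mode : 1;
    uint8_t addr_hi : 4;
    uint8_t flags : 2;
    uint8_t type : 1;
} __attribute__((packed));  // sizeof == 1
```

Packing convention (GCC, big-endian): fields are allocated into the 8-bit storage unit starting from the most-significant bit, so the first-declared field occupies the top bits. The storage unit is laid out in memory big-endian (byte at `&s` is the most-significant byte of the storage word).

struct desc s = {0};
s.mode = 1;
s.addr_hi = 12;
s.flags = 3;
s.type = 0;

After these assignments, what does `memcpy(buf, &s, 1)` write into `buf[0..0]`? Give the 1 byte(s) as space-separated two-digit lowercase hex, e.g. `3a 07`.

e6

mode:1 = 1 → 0x1 << 7 → word 0x80
addr_hi:4 = 12 → 0xc << 3 → word 0xe0
flags:2 = 3 → 0x3 << 1 → word 0xe6
type:1 = 0 → 0x0 << 0 → word 0xe6
word = 0xe6 → big-endian bytes:
  [0]=0xe6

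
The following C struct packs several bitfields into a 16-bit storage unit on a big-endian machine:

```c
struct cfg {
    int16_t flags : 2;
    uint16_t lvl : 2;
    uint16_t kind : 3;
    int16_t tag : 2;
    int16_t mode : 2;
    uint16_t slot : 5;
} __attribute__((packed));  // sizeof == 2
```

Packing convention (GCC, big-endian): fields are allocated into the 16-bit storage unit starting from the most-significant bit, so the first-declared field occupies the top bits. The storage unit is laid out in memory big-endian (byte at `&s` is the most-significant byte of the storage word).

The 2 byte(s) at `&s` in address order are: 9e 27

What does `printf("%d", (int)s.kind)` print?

[0]=0x9e [1]=0x27 (big-endian) → word 0x9e27
flags:2 @ bit 14 → (0x9e27>>14)&0x3 = 0x2
lvl:2 @ bit 12 → (0x9e27>>12)&0x3 = 0x1
kind:3 @ bit 9 → (0x9e27>>9)&0x7 = 0x7  ←
tag:2 @ bit 7 → (0x9e27>>7)&0x3 = 0x0
mode:2 @ bit 5 → (0x9e27>>5)&0x3 = 0x1
slot:5 @ bit 0 → (0x9e27>>0)&0x1f = 0x7

7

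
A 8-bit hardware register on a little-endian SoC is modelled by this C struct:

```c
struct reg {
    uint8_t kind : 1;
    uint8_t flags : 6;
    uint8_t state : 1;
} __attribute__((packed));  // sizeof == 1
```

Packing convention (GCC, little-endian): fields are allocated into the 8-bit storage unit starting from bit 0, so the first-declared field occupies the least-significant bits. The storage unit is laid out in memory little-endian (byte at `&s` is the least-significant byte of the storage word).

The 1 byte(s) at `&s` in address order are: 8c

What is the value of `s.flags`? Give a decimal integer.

[0]=0x8c (little-endian) → word 0x8c
kind [0+:1] = (word>>0) & 0x1 = 0
flags [1+:6] = (word>>1) & 0x3f = 6  ←
state [7+:1] = (word>>7) & 0x1 = 1

6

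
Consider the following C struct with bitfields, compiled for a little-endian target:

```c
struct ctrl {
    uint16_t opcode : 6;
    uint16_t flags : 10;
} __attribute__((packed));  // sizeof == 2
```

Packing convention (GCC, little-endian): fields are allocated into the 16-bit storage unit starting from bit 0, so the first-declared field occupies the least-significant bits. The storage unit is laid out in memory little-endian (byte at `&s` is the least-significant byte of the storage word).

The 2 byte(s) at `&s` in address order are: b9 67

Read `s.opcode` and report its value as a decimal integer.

57

[0]=0xb9 [1]=0x67 (little-endian) → word 0x67b9
opcode [0+:6] = (word>>0) & 0x3f = 57  ←
flags [6+:10] = (word>>6) & 0x3ff = 414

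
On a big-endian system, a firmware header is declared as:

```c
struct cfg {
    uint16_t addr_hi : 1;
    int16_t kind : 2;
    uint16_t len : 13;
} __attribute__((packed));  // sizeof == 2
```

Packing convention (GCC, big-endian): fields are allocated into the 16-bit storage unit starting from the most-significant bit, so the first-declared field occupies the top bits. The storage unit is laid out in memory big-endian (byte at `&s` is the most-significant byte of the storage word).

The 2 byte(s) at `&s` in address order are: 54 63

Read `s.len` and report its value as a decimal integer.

[0]=0x54 [1]=0x63 (big-endian) → word 0x5463
addr_hi [15+:1] = (word>>15) & 0x1 = 0
kind [13+:2] = (word>>13) & 0x3 = 2
len [0+:13] = (word>>0) & 0x1fff = 5219  ←

5219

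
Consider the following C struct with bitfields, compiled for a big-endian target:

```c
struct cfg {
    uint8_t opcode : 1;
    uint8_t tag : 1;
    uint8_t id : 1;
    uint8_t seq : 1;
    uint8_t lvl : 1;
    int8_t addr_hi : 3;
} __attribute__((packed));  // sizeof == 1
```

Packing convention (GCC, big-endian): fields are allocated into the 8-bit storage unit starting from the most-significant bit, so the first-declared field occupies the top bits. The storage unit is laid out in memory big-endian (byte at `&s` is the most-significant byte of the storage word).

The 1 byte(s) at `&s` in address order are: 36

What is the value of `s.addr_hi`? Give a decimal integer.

-2

[0]=0x36 (big-endian) → word 0x36
opcode [7+:1] = (word>>7) & 0x1 = 0
tag [6+:1] = (word>>6) & 0x1 = 0
id [5+:1] = (word>>5) & 0x1 = 1
seq [4+:1] = (word>>4) & 0x1 = 1
lvl [3+:1] = (word>>3) & 0x1 = 0
addr_hi [0+:3] = (word>>0) & 0x7 = 6  ←
addr_hi signed 3b, MSB=1: 6 - 8 = -2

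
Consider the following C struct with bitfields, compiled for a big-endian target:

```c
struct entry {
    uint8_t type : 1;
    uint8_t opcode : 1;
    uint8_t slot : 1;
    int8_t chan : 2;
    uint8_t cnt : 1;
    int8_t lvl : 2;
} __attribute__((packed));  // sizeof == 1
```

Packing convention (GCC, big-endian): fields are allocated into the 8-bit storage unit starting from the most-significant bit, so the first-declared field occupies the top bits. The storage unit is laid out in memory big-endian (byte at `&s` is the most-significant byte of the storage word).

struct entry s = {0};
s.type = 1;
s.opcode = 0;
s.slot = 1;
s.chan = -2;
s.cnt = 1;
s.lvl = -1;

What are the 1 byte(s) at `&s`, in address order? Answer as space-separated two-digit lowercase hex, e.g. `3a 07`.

[7+:1] type=1 & 0x1 = 0x1; word=0x80
[6+:1] opcode=0 & 0x1 = 0x0; word=0x80
[5+:1] slot=1 & 0x1 = 0x1; word=0xa0
[3+:2] chan=-2 & 0x3 = 0x2; word=0xb0
[2+:1] cnt=1 & 0x1 = 0x1; word=0xb4
[0+:2] lvl=-1 & 0x3 = 0x3; word=0xb7
word = 0xb7 → big-endian bytes:
  [0]=0xb7

b7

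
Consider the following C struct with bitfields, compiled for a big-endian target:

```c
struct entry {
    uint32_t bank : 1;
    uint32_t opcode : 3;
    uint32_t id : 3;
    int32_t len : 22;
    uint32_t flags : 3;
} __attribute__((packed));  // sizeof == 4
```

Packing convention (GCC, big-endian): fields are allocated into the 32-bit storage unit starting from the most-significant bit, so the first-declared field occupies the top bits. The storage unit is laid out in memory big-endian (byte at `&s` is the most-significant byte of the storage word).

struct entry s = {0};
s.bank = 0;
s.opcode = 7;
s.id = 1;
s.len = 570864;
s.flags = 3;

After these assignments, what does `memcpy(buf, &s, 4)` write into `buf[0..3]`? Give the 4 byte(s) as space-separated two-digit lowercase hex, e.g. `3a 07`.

72 45 af 83

bank:1 = 0 → 0x0 << 31 → word 0x00000000
opcode:3 = 7 → 0x7 << 28 → word 0x70000000
id:3 = 1 → 0x1 << 25 → word 0x72000000
len:22 = 570864 → 0x8b5f0 << 3 → word 0x7245af80
flags:3 = 3 → 0x3 << 0 → word 0x7245af83
word = 0x7245af83 → big-endian bytes:
  [0]=0x72  [1]=0x45  [2]=0xaf  [3]=0x83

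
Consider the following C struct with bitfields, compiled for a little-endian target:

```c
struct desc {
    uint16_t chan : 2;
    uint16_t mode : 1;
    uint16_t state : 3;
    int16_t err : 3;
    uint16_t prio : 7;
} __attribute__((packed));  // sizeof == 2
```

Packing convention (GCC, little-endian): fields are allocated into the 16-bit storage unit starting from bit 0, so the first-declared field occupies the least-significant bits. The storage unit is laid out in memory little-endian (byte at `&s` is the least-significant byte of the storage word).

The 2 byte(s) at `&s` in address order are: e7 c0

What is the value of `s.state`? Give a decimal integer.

4

[0]=0xe7 [1]=0xc0 (little-endian) → word 0xc0e7
chan [0+:2] = (word>>0) & 0x3 = 3
mode [2+:1] = (word>>2) & 0x1 = 1
state [3+:3] = (word>>3) & 0x7 = 4  ←
err [6+:3] = (word>>6) & 0x7 = 3
prio [9+:7] = (word>>9) & 0x7f = 96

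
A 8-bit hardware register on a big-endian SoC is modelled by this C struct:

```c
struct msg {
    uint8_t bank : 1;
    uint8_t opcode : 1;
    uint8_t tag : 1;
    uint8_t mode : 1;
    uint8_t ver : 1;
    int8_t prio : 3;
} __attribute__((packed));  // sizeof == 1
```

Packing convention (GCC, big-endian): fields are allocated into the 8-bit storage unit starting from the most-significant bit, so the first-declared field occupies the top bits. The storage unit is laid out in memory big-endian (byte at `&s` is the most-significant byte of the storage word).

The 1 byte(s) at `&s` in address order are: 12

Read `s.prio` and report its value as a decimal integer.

2

[0]=0x12 (big-endian) → word 0x12
bank:1 @ bit 7 → (0x12>>7)&0x1 = 0x0
opcode:1 @ bit 6 → (0x12>>6)&0x1 = 0x0
tag:1 @ bit 5 → (0x12>>5)&0x1 = 0x0
mode:1 @ bit 4 → (0x12>>4)&0x1 = 0x1
ver:1 @ bit 3 → (0x12>>3)&0x1 = 0x0
prio:3 @ bit 0 → (0x12>>0)&0x7 = 0x2  ←
prio signed 3b, MSB=0: value = 2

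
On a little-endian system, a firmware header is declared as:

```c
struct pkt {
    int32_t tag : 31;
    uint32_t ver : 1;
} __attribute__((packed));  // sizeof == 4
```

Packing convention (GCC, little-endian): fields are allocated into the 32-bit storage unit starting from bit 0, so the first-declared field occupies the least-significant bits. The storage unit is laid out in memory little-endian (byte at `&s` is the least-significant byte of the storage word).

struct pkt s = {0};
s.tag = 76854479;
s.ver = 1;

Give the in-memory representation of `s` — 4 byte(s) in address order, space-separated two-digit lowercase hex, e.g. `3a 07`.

tag:31 = 76854479 → 0x494b4cf << 0 → word 0x0494b4cf
ver:1 = 1 → 0x1 << 31 → word 0x8494b4cf
word = 0x8494b4cf → little-endian bytes:
  [0]=0xcf  [1]=0xb4  [2]=0x94  [3]=0x84

cf b4 94 84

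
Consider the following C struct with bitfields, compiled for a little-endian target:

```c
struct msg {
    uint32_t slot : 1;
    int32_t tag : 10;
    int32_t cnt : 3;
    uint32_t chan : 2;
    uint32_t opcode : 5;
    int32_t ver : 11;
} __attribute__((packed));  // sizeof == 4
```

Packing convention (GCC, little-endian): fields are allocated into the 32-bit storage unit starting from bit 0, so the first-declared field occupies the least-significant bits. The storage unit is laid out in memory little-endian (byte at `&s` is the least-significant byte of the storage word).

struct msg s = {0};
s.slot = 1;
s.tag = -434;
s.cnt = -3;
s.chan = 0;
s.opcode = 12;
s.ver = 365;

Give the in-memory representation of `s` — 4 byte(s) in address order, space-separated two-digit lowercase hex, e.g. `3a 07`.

9d 2c ac 2d

slot:1 = 1 → 0x1 << 0 → word 0x00000001
tag:10 = -434 → 0x24e << 1 → word 0x0000049d
cnt:3 = -3 → 0x5 << 11 → word 0x00002c9d
chan:2 = 0 → 0x0 << 14 → word 0x00002c9d
opcode:5 = 12 → 0xc << 16 → word 0x000c2c9d
ver:11 = 365 → 0x16d << 21 → word 0x2dac2c9d
word = 0x2dac2c9d → little-endian bytes:
  [0]=0x9d  [1]=0x2c  [2]=0xac  [3]=0x2d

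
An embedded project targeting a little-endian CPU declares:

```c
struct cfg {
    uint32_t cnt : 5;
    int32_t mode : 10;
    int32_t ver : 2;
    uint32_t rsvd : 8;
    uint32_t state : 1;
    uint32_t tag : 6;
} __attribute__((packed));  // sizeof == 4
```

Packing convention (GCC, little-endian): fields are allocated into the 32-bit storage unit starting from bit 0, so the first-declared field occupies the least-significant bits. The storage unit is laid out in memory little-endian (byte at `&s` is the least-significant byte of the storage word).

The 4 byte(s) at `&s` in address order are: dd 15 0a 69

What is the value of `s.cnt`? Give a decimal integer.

29

[0]=0xdd [1]=0x15 [2]=0x0a [3]=0x69 (little-endian) → word 0x690a15dd
cnt:5 @ bit 0 → (0x690a15dd>>0)&0x1f = 0x1d  ←
mode:10 @ bit 5 → (0x690a15dd>>5)&0x3ff = 0xae
ver:2 @ bit 15 → (0x690a15dd>>15)&0x3 = 0x0
rsvd:8 @ bit 17 → (0x690a15dd>>17)&0xff = 0x85
state:1 @ bit 25 → (0x690a15dd>>25)&0x1 = 0x0
tag:6 @ bit 26 → (0x690a15dd>>26)&0x3f = 0x1a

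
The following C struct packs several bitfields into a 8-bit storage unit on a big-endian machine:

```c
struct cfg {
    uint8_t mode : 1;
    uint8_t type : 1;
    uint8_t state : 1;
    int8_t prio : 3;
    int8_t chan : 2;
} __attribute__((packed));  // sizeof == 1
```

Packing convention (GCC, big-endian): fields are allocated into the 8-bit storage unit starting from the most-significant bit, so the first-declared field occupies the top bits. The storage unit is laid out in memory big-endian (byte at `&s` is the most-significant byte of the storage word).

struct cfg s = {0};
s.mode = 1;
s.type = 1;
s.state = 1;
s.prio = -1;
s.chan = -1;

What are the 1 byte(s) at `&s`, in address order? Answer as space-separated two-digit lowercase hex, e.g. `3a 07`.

ff

[7+:1] mode=1 & 0x1 = 0x1; word=0x80
[6+:1] type=1 & 0x1 = 0x1; word=0xc0
[5+:1] state=1 & 0x1 = 0x1; word=0xe0
[2+:3] prio=-1 & 0x7 = 0x7; word=0xfc
[0+:2] chan=-1 & 0x3 = 0x3; word=0xff
word = 0xff → big-endian bytes:
  [0]=0xff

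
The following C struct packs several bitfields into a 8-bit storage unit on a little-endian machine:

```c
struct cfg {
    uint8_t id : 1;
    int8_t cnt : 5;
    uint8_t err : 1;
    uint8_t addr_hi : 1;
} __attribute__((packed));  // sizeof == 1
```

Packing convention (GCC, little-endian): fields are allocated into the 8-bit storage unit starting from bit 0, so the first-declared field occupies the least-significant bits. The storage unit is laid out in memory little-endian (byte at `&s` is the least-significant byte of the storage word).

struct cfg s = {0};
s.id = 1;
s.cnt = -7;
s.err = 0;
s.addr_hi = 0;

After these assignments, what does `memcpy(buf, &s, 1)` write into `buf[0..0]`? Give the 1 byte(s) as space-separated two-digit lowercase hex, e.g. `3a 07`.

33

id (1b) val=1 bits=0x1 at bit 0: 0x01
cnt (5b) val=-7 bits=0x19 at bit 1: 0x33
err (1b) val=0 bits=0x0 at bit 6: 0x33
addr_hi (1b) val=0 bits=0x0 at bit 7: 0x33
word = 0x33 → little-endian bytes:
  [0]=0x33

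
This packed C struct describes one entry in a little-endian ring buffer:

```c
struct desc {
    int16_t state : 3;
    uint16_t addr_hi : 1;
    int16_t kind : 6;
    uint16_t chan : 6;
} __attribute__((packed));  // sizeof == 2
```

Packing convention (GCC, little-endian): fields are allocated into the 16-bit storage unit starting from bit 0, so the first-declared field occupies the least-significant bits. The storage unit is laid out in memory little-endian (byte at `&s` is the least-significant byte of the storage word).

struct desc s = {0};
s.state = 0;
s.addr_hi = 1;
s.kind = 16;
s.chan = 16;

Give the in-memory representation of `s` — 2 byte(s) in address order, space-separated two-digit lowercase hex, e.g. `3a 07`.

state (3b) val=0 bits=0x0 at bit 0: 0x0000
addr_hi (1b) val=1 bits=0x1 at bit 3: 0x0008
kind (6b) val=16 bits=0x10 at bit 4: 0x0108
chan (6b) val=16 bits=0x10 at bit 10: 0x4108
word = 0x4108 → little-endian bytes:
  [0]=0x08  [1]=0x41

08 41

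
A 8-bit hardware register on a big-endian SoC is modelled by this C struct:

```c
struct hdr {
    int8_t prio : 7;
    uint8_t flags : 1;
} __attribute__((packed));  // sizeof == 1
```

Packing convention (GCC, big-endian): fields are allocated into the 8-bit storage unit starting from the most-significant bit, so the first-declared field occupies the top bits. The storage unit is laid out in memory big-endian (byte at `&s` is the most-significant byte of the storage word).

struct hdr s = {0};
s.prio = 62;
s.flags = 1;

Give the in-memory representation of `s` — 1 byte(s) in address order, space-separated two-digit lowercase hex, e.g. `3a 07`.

7d

prio:7 = 62 → 0x3e << 1 → word 0x7c
flags:1 = 1 → 0x1 << 0 → word 0x7d
word = 0x7d → big-endian bytes:
  [0]=0x7d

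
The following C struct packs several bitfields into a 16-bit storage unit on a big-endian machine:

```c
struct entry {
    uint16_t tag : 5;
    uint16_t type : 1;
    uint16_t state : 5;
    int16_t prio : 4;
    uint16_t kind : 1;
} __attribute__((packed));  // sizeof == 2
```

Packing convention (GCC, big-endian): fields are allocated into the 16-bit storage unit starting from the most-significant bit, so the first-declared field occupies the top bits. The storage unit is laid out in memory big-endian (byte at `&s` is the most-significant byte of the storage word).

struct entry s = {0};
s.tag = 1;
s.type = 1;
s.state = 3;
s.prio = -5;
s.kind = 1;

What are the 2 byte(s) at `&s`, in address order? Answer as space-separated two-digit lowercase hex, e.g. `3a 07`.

0c 77

tag:5 = 1 → 0x1 << 11 → word 0x0800
type:1 = 1 → 0x1 << 10 → word 0x0c00
state:5 = 3 → 0x3 << 5 → word 0x0c60
prio:4 = -5 → 0xb << 1 → word 0x0c76
kind:1 = 1 → 0x1 << 0 → word 0x0c77
word = 0x0c77 → big-endian bytes:
  [0]=0x0c  [1]=0x77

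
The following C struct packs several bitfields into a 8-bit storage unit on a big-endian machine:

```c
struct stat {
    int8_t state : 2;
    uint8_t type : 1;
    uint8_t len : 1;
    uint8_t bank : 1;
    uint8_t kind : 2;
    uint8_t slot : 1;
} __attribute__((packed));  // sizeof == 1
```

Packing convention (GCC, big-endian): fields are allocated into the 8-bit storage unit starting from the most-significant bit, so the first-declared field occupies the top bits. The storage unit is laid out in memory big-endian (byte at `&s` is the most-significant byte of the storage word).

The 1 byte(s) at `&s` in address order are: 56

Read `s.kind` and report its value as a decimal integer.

3

[0]=0x56 (big-endian) → word 0x56
state:2 @ bit 6 → (0x56>>6)&0x3 = 0x1
type:1 @ bit 5 → (0x56>>5)&0x1 = 0x0
len:1 @ bit 4 → (0x56>>4)&0x1 = 0x1
bank:1 @ bit 3 → (0x56>>3)&0x1 = 0x0
kind:2 @ bit 1 → (0x56>>1)&0x3 = 0x3  ←
slot:1 @ bit 0 → (0x56>>0)&0x1 = 0x0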